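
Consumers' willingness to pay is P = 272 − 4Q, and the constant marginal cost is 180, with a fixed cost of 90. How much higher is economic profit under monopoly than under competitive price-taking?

Under competition P = MC = 180, so Q = (272 − 180)/4 = 23.
Profit = (180 − 180)·23 − 90 = −90.
The monopolist equates marginal revenue to marginal cost: 272 − 8Q = 180, so Q = 11.5. From demand, P = 226.
Profit = (226 − 180)·11.5 − 90 = 439.
Change in economic profit: 439 − −90 = 529.

Economic profit rises by 529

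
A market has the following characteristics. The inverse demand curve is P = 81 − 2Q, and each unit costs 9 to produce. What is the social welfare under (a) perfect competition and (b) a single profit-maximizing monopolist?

Under competition P = MC = 9, so Q = (81 − 9)/2 = 36.
CS = ½·(81 − 9)·36 = 1296; PS = (9 − 9)·36 = 0; TS = 1296.
A monopolist chooses Q where MR = MC. MR = 81 − 4Q; setting this equal to 9 gives Q = 18 and P = 45.
CS = ½·(81 − 45)·18 = 324; PS = (45 − 9)·18 = 648; TS = 972.

Competition: TS = 1296; Monopoly: TS = 972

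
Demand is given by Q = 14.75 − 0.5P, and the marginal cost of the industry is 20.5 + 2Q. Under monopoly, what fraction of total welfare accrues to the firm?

Inverting demand: P = 29.5 − 2Q.
Monopoly sets MR = MC: 29.5 − 4Q = 20.5 + 2Q ⇒ Q = 1.5, P = 29.5 − 2·1.5 = 26.5.
CS = ½·(29.5 − 26.5)·1.5 = 2.25.
PS = P·Q − VC(Q) = 26.5·1.5 − (20.5·1.5 + ½·2·1.5²) = 6.75.
Share captured = PS/TS = 6.75/9 = 0.75.

PS/TS = 0.75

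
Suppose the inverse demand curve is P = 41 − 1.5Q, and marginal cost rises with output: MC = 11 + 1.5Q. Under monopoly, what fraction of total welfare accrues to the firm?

A monopolist chooses Q where MR = MC. MR = 41 − 3Q; setting this equal to 11 + 1.5Q gives Q = 20/3 and P = 31.
CS = ½·(41 − 31)·20/3 = 100/3.
PS = P·Q − VC(Q) = 31·20/3 − (11·20/3 + ½·1.5·(20/3)²) = 100.
Share captured = PS/TS = 100/(400/3) = 0.75.

PS/TS = 0.75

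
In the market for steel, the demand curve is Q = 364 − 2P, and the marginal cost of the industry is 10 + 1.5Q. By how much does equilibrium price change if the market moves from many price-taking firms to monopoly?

P rises by 8.6

Inverting demand: P = 182 − 0.5Q.
Competitive equilibrium sets price equal to marginal cost: 182 − 0.5Q = 10 + 1.5Q, so Q = 86 and P = 139.
The monopolist equates marginal revenue to marginal cost: 182 − Q = 10 + 1.5Q, so Q = 68.8. From demand, P = 147.6.
Change in equilibrium price: 147.6 − 139 = 8.6.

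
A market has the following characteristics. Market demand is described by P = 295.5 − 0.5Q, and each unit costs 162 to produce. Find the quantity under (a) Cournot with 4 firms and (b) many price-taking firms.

Cournot: Q = 213.6; Competition: Q = 267

With 4 symmetric Cournot firms, each firm's FOC gives 295.5 − 2.5q = 162, so q = 53.4, Q = 4·53.4 = 213.6, and P = 188.7.
Competitive firms price at marginal cost: P = 162, giving Q = 267.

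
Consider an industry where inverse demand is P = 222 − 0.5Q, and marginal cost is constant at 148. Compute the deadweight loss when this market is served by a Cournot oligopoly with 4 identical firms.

DWL = 219.04

Perfect competition: P = MC = 148, so 222 − 0.5Q = 148 and Q = 148.
Cournot with 4 identical firms: the symmetric best-response condition is 222 − 2.5q = 148. Each firm produces q = 29.6, total output Q = 118.4, price P = 162.8.
DWL is the triangle between Q = 118.4 and Q = 148: ½·(148 − 118.4)·(162.8 − 148) = 219.04.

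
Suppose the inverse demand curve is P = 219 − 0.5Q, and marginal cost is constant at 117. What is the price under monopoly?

P = 168

A monopolist chooses Q where MR = MC. MR = 219 − Q; setting this equal to 117 gives Q = 102 and P = 168.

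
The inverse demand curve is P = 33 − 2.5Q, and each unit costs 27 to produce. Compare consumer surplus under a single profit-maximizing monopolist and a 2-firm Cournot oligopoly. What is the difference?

The monopolist equates marginal revenue to marginal cost: 33 − 5Q = 27, so Q = 1.2. From demand, P = 30.
CS = ½·(33 − 30)·1.2 = 1.8.
Cournot with 2 identical firms: the symmetric best-response condition is 33 − 7.5q = 27. Each firm produces q = 0.8, total output Q = 1.6, price P = 29.
CS = ½·(33 − 29)·1.6 = 3.2.
Change in consumer surplus: 3.2 − 1.8 = 1.4.

Consumer surplus rises by 1.4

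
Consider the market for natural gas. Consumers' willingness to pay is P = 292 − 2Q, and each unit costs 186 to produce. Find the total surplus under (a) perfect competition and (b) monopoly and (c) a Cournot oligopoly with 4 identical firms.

Competition: TS = 2809; Monopoly: TS = 2106.75; Cournot: TS = 2696.64

Competitive firms price at marginal cost: P = 186, giving Q = 53.
CS = ½·(292 − 186)·53 = 2809; PS = (186 − 186)·53 = 0; TS = 2809.
Monopoly sets MR = MC: 292 − 4Q = 186 ⇒ Q = 26.5, P = 292 − 2·26.5 = 239.
CS = ½·(292 − 239)·26.5 = 702.25; PS = (239 − 186)·26.5 = 1404.5; TS = 2106.75.
Cournot with 4 identical firms: the symmetric best-response condition is 292 − 10q = 186. Each firm produces q = 10.6, total output Q = 42.4, price P = 207.2.
CS = ½·(292 − 207.2)·42.4 = 1797.76; PS = (207.2 − 186)·42.4 = 898.88; TS = 2696.64.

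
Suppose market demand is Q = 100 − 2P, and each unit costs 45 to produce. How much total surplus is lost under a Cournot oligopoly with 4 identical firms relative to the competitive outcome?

Inverting demand: P = 50 − 0.5Q.
Under competition P = MC = 45, so Q = (50 − 45)/0.5 = 10.
Cournot with 4 identical firms: the symmetric best-response condition is 50 − 2.5q = 45. Each firm produces q = 2, total output Q = 8, price P = 46.
DWL is the triangle between Q = 8 and Q = 10: ½·(10 − 8)·(46 − 45) = 1.

DWL = 1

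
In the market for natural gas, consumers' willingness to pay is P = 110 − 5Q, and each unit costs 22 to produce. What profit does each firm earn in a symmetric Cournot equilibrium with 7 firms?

π_i = 24.2

In a 7-firm Cournot equilibrium, symmetry and the first-order condition give q = (110 − 22)/(40) = 2.2. So Q = 15.4 and P = 33.
Each firm's profit = (33 − 22)·2.2 = 24.2.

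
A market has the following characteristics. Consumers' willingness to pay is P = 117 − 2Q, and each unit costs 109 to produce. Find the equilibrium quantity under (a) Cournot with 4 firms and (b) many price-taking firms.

Cournot: Q = 3.2; Competition: Q = 4

Cournot with 4 identical firms: the symmetric best-response condition is 117 − 10q = 109. Each firm produces q = 0.8, total output Q = 3.2, price P = 110.6.
Perfect competition: P = MC = 109, so 117 − 2Q = 109 and Q = 4.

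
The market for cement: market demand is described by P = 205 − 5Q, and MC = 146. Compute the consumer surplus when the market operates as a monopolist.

The monopolist equates marginal revenue to marginal cost: 205 − 10Q = 146, so Q = 5.9. From demand, P = 175.5.
CS = ½·(205 − 175.5)·5.9 = 87.025.

CS = 87.025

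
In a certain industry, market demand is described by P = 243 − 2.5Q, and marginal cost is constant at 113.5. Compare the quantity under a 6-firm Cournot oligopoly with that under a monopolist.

In a 6-firm Cournot equilibrium, symmetry and the first-order condition give q = (243 − 113.5)/(17.5) = 7.4. So Q = 44.4 and P = 132.
The monopolist equates marginal revenue to marginal cost: 243 − 5Q = 113.5, so Q = 25.9. From demand, P = 178.25.

Cournot: Q = 44.4; Monopoly: Q = 25.9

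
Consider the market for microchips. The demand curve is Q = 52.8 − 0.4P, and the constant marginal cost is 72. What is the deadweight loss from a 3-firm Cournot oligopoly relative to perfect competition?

DWL = 45

Inverting demand: P = 132 − 2.5Q.
Perfect competition: P = MC = 72, so 132 − 2.5Q = 72 and Q = 24.
In a 3-firm Cournot equilibrium, symmetry and the first-order condition give q = (132 − 72)/(10) = 6. So Q = 18 and P = 87.
DWL is the triangle between Q = 18 and Q = 24: ½·(24 − 18)·(87 − 72) = 45.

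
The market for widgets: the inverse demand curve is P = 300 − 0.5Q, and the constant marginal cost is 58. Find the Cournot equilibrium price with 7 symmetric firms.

P = 88.25

In a 7-firm Cournot equilibrium, symmetry and the first-order condition give q = (300 − 58)/(4) = 60.5. So Q = 423.5 and P = 88.25.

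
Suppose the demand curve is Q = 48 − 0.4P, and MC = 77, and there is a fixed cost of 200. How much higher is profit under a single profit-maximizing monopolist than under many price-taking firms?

Profit rises by 184.9

Inverting demand: P = 120 − 2.5Q.
Under competition P = MC = 77, so Q = (120 − 77)/2.5 = 17.2.
Profit = (77 − 77)·17.2 − 200 = −200.
The monopolist equates marginal revenue to marginal cost: 120 − 5Q = 77, so Q = 8.6. From demand, P = 98.5.
Profit = (98.5 − 77)·8.6 − 200 = −15.1.
Change in profit: −15.1 − −200 = 184.9.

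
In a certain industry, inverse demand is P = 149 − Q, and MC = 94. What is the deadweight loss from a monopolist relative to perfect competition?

Competitive firms price at marginal cost: P = 94, giving Q = 55.
Monopoly sets MR = MC: 149 − 2Q = 94 ⇒ Q = 27.5, P = 149 − 27.5 = 121.5.
DWL is the triangle between Q = 27.5 and Q = 55: ½·(55 − 27.5)·(121.5 − 94) = 378.125.

DWL = 378.125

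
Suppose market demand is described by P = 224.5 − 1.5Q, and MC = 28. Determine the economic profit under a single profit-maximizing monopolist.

Profit = 6435.375

The monopolist equates marginal revenue to marginal cost: 224.5 − 3Q = 28, so Q = 65.5. From demand, P = 126.25.
Profit = (126.25 − 28)·65.5 = 6435.375.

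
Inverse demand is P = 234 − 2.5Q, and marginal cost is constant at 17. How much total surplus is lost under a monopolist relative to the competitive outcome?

Competitive firms price at marginal cost: P = 17, giving Q = 86.8.
A monopolist chooses Q where MR = MC. MR = 234 − 5Q; setting this equal to 17 gives Q = 43.4 and P = 125.5.
DWL is the triangle between Q = 43.4 and Q = 86.8: ½·(86.8 − 43.4)·(125.5 − 17) = 2354.45.

DWL = 2354.45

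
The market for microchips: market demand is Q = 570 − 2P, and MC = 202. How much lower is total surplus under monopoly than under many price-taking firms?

Inverting demand: P = 285 − 0.5Q.
Under competition P = MC = 202, so Q = (285 − 202)/0.5 = 166.
CS = ½·(285 − 202)·166 = 6889; PS = (202 − 202)·166 = 0; TS = 6889.
Monopoly sets MR = MC: 285 − Q = 202 ⇒ Q = 83, P = 285 − 0.5·83 = 243.5.
CS = ½·(285 − 243.5)·83 = 1722.25; PS = (243.5 − 202)·83 = 3444.5; TS = 5166.75.
Change in total surplus: 5166.75 − 6889 = −1722.25.

TS falls by 1722.25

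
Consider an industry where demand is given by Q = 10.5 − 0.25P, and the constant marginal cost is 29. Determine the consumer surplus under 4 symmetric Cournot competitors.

Inverting demand: P = 42 − 4Q.
With 4 symmetric Cournot firms, each firm's FOC gives 42 − 20q = 29, so q = 0.65, Q = 4·0.65 = 2.6, and P = 31.6.
CS = ½·(42 − 31.6)·2.6 = 13.52.

CS = 13.52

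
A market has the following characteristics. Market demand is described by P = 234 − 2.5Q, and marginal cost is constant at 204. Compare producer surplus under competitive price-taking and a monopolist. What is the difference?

Perfect competition: P = MC = 204, so 234 − 2.5Q = 204 and Q = 12.
PS = (204 − 204)·12 = 0.
A monopolist chooses Q where MR = MC. MR = 234 − 5Q; setting this equal to 204 gives Q = 6 and P = 219.
PS = (219 − 204)·6 = 90.
Change in producer surplus: 90 − 0 = 90.

Producer surplus rises by 90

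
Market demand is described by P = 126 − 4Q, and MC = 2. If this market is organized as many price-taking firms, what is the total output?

Q = 31

Competitive firms price at marginal cost: P = 2, giving Q = 31.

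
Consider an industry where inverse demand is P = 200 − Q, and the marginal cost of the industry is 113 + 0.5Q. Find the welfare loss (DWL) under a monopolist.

DWL = 403.68

Under competition P = MC: 200 − Q = 113 + 0.5Q ⇒ Q = 58, P = 142.
The monopolist equates marginal revenue to marginal cost: 200 − 2Q = 113 + 0.5Q, so Q = 34.8. From demand, P = 165.2.
CS = ½·(200 − 142)·58 = 1682; PS = (142·58 − 113·58 − ½·0.5·58²) = 841; TS = 2523.
CS = ½·(200 − 165.2)·34.8 = 605.52; PS = (165.2·34.8 − 113·34.8 − ½·0.5·34.8²) = 1513.8; TS = 2119.32.
DWL = 2523 − 2119.32 = 403.68.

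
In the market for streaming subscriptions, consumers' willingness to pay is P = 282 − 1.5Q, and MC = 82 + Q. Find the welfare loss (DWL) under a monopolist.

DWL = 1125

Competitive equilibrium sets price equal to marginal cost: 282 − 1.5Q = 82 + Q, so Q = 80 and P = 162.
A monopolist chooses Q where MR = MC. MR = 282 − 3Q; setting this equal to 82 + Q gives Q = 50 and P = 207.
CS = ½·(282 − 162)·80 = 4800; PS = (162·80 − 82·80 − ½·1·80²) = 3200; TS = 8000.
CS = ½·(282 − 207)·50 = 1875; PS = (207·50 − 82·50 − ½·1·50²) = 5000; TS = 6875.
DWL = 8000 − 6875 = 1125.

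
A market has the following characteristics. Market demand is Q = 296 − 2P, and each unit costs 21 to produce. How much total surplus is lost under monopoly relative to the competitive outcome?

Inverting demand: P = 148 − 0.5Q.
Under competition P = MC = 21, so Q = (148 − 21)/0.5 = 254.
Monopoly sets MR = MC: 148 − Q = 21 ⇒ Q = 127, P = 148 − 0.5·127 = 84.5.
DWL is the triangle between Q = 127 and Q = 254: ½·(254 − 127)·(84.5 − 21) = 4032.25.

DWL = 4032.25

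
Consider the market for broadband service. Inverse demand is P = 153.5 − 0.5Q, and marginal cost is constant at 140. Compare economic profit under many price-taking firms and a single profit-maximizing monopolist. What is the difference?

Perfect competition: P = MC = 140, so 153.5 − 0.5Q = 140 and Q = 27.
Profit = (140 − 140)·27 = 0.
The monopolist equates marginal revenue to marginal cost: 153.5 − Q = 140, so Q = 13.5. From demand, P = 146.75.
Profit = (146.75 − 140)·13.5 = 91.125.
Change in economic profit: 91.125 − 0 = 91.125.

π rises by 91.125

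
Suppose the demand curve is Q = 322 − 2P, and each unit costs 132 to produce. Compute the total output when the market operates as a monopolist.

Inverting demand: P = 161 − 0.5Q.
A monopolist chooses Q where MR = MC. MR = 161 − Q; setting this equal to 132 gives Q = 29 and P = 146.5.

Q = 29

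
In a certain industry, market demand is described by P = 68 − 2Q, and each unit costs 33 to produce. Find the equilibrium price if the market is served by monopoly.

The monopolist equates marginal revenue to marginal cost: 68 − 4Q = 33, so Q = 8.75. From demand, P = 50.5.

P = 50.5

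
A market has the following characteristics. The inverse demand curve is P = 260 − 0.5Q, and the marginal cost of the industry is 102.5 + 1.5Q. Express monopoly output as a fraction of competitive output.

Q_m/Q_c = 0.8

The monopolist equates marginal revenue to marginal cost: 260 − Q = 102.5 + 1.5Q, so Q = 63. From demand, P = 228.5.
Competitive equilibrium sets price equal to marginal cost: 260 − 0.5Q = 102.5 + 1.5Q, so Q = 78.75 and P = 220.625.
Ratio Q_m/Q_c = 63/78.75 = 0.8.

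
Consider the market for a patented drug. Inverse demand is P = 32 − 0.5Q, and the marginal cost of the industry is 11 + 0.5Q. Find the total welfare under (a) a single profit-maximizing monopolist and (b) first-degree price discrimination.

Monopoly sets MR = MC: 32 − Q = 11 + 0.5Q ⇒ Q = 14, P = 32 − 0.5·14 = 25.
CS = ½·(32 − 25)·14 = 49; PS = (25·14 − 11·14 − ½·0.5·14²) = 147; TS = 196.
Under first-degree price discrimination the firm charges each unit its demand price and produces up to where P = MC, i.e. Q = 21. Consumer surplus is zero; producer surplus equals total surplus.
TS = 220.5 (equal to competitive TS).

Monopoly: TS = 196; Perfect PD: TS = 220.5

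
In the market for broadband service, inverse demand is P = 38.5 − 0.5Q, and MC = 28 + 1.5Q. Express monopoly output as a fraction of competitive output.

Q_m/Q_c = 0.8

A monopolist chooses Q where MR = MC. MR = 38.5 − Q; setting this equal to 28 + 1.5Q gives Q = 4.2 and P = 36.4.
Competitive equilibrium sets price equal to marginal cost: 38.5 − 0.5Q = 28 + 1.5Q, so Q = 5.25 and P = 35.875.
Ratio Q_m/Q_c = 4.2/5.25 = 0.8.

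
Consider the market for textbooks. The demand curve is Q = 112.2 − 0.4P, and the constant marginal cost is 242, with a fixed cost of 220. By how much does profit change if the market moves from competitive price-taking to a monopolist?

Inverting demand: P = 280.5 − 2.5Q.
Competitive firms price at marginal cost: P = 242, giving Q = 15.4.
Profit = (242 − 242)·15.4 − 220 = −220.
Monopoly sets MR = MC: 280.5 − 5Q = 242 ⇒ Q = 7.7, P = 280.5 − 2.5·7.7 = 261.25.
Profit = (261.25 − 242)·7.7 − 220 = −71.775.
Change in profit: −71.775 − −220 = 148.225.

Profit rises by 148.225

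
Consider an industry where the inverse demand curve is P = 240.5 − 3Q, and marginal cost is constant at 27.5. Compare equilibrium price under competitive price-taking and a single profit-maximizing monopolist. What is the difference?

Under competition P = MC = 27.5, so Q = (240.5 − 27.5)/3 = 71.
A monopolist chooses Q where MR = MC. MR = 240.5 − 6Q; setting this equal to 27.5 gives Q = 35.5 and P = 134.
Change in equilibrium price: 134 − 27.5 = 106.5.

Equilibrium price rises by 106.5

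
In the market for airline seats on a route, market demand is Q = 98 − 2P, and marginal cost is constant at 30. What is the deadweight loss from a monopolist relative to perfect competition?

DWL = 90.25

Inverting demand: P = 49 − 0.5Q.
Competitive firms price at marginal cost: P = 30, giving Q = 38.
A monopolist chooses Q where MR = MC. MR = 49 − Q; setting this equal to 30 gives Q = 19 and P = 39.5.
DWL is the triangle between Q = 19 and Q = 38: ½·(38 − 19)·(39.5 − 30) = 90.25.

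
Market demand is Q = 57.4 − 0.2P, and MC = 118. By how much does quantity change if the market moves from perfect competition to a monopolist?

Quantity falls by 16.9

Inverting demand: P = 287 − 5Q.
Under competition P = MC = 118, so Q = (287 − 118)/5 = 33.8.
A monopolist chooses Q where MR = MC. MR = 287 − 10Q; setting this equal to 118 gives Q = 16.9 and P = 202.5.
Change in quantity: 16.9 − 33.8 = −16.9.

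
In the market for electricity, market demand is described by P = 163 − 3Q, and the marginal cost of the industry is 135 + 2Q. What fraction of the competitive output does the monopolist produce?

A monopolist chooses Q where MR = MC. MR = 163 − 6Q; setting this equal to 135 + 2Q gives Q = 3.5 and P = 152.5.
Competitive equilibrium sets price equal to marginal cost: 163 − 3Q = 135 + 2Q, so Q = 5.6 and P = 146.2.
Ratio Q_m/Q_c = 3.5/5.6 = 0.625.

Q_m/Q_c = 0.625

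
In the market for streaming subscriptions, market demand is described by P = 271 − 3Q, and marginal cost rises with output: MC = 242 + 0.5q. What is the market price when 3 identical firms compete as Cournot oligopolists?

P = 250.12

Cournot with 3 identical firms: the symmetric best-response condition is 271 − 12q = 242 + 0.5q. Each firm produces q = 2.32, total output Q = 6.96, price P = 250.12.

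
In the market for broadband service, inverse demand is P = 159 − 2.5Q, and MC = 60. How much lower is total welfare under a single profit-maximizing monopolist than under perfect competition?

Total welfare falls by 490.05

Under competition P = MC = 60, so Q = (159 − 60)/2.5 = 39.6.
CS = ½·(159 − 60)·39.6 = 1960.2; PS = (60 − 60)·39.6 = 0; TS = 1960.2.
A monopolist chooses Q where MR = MC. MR = 159 − 5Q; setting this equal to 60 gives Q = 19.8 and P = 109.5.
CS = ½·(159 − 109.5)·19.8 = 490.05; PS = (109.5 − 60)·19.8 = 980.1; TS = 1470.15.
Change in total welfare: 1470.15 − 1960.2 = −490.05.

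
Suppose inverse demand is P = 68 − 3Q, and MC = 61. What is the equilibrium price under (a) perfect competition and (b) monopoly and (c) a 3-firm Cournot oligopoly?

Competition: P = 61; Monopoly: P = 64.5; Cournot: P = 62.75

Perfect competition: P = MC = 61, so 68 − 3Q = 61 and Q = 7/3.
The monopolist equates marginal revenue to marginal cost: 68 − 6Q = 61, so Q = 7/6. From demand, P = 64.5.
Cournot with 3 identical firms: the symmetric best-response condition is 68 − 12q = 61. Each firm produces q = 7/12, total output Q = 1.75, price P = 62.75.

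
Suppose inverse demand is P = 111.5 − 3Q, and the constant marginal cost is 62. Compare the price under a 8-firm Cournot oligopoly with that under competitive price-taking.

Cournot: P = 67.5; Competition: P = 62

With 8 symmetric Cournot firms, each firm's FOC gives 111.5 − 27q = 62, so q = 11/6, Q = 8·11/6 = 44/3, and P = 67.5.
Under competition P = MC = 62, so Q = (111.5 − 62)/3 = 16.5.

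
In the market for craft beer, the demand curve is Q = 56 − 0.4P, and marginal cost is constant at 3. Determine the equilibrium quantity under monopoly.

Q = 27.4

Inverting demand: P = 140 − 2.5Q.
The monopolist equates marginal revenue to marginal cost: 140 − 5Q = 3, so Q = 27.4. From demand, P = 71.5.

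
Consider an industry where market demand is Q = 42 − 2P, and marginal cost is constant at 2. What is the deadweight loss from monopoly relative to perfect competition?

Inverting demand: P = 21 − 0.5Q.
Competitive firms price at marginal cost: P = 2, giving Q = 38.
A monopolist chooses Q where MR = MC. MR = 21 − Q; setting this equal to 2 gives Q = 19 and P = 11.5.
DWL is the triangle between Q = 19 and Q = 38: ½·(38 − 19)·(11.5 − 2) = 90.25.

DWL = 90.25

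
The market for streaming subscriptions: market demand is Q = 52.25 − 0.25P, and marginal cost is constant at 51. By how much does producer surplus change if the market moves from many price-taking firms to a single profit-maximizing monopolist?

Inverting demand: P = 209 − 4Q.
Under competition P = MC = 51, so Q = (209 − 51)/4 = 39.5.
PS = (51 − 51)·39.5 = 0.
The monopolist equates marginal revenue to marginal cost: 209 − 8Q = 51, so Q = 19.75. From demand, P = 130.
PS = (130 − 51)·19.75 = 1560.25.
Change in producer surplus: 1560.25 − 0 = 1560.25.

Producer surplus rises by 1560.25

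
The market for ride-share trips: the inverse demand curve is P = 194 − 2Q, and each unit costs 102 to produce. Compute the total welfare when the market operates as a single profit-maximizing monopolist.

TS = 1587

Monopoly sets MR = MC: 194 − 4Q = 102 ⇒ Q = 23, P = 194 − 2·23 = 148.
CS = ½·(194 − 148)·23 = 529; PS = (148 − 102)·23 = 1058; TS = 1587.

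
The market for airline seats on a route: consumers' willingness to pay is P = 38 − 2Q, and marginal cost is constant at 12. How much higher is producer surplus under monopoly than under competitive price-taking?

Producer surplus rises by 84.5

Competitive firms price at marginal cost: P = 12, giving Q = 13.
PS = (12 − 12)·13 = 0.
The monopolist equates marginal revenue to marginal cost: 38 − 4Q = 12, so Q = 6.5. From demand, P = 25.
PS = (25 − 12)·6.5 = 84.5.
Change in producer surplus: 84.5 − 0 = 84.5.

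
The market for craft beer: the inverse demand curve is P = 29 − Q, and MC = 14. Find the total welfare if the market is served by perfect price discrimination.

With perfect price discrimination, output is the efficient level Q = 15 (where demand meets MC), but every buyer pays their willingness to pay: CS = 0 and PS = total surplus.
TS = 112.5 (equal to competitive TS).

TS = 112.5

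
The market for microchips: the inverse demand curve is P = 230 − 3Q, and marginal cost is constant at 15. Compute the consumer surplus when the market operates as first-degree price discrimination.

CS = 0

Under first-degree price discrimination the firm charges each unit its demand price and produces up to where P = MC, i.e. Q = 215/3. Consumer surplus is zero; producer surplus equals total surplus.
CS = 0.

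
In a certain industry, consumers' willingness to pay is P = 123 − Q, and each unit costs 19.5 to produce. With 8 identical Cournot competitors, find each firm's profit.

π_i = 132.25

With 8 symmetric Cournot firms, each firm's FOC gives 123 − 9q = 19.5, so q = 11.5, Q = 8·11.5 = 92, and P = 31.
Each firm's profit = (31 − 19.5)·11.5 = 132.25.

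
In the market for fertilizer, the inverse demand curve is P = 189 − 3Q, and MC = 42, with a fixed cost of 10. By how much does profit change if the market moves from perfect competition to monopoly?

π rises by 1800.75

Competitive firms price at marginal cost: P = 42, giving Q = 49.
Profit = (42 − 42)·49 − 10 = −10.
Monopoly sets MR = MC: 189 − 6Q = 42 ⇒ Q = 24.5, P = 189 − 3·24.5 = 115.5.
Profit = (115.5 − 42)·24.5 − 10 = 1790.75.
Change in profit: 1790.75 − −10 = 1800.75.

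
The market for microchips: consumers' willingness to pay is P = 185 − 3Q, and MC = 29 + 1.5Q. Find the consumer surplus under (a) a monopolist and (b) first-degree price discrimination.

The monopolist equates marginal revenue to marginal cost: 185 − 6Q = 29 + 1.5Q, so Q = 20.8. From demand, P = 122.6.
CS = ½·(185 − 122.6)·20.8 = 648.96.
A perfectly discriminating monopolist sells every unit with P(Q) ≥ MC(Q), so output equals the competitive quantity Q = 104/3. Each buyer pays their reservation price, so CS = 0 and the firm captures all surplus.
CS = 0.

Monopoly: CS = 648.96; Perfect PD: CS = 0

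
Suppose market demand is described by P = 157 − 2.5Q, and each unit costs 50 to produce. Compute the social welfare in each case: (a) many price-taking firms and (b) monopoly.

Competition: TS = 2289.8; Monopoly: TS = 1717.35

Perfect competition: P = MC = 50, so 157 − 2.5Q = 50 and Q = 42.8.
CS = ½·(157 − 50)·42.8 = 2289.8; PS = (50 − 50)·42.8 = 0; TS = 2289.8.
A monopolist chooses Q where MR = MC. MR = 157 − 5Q; setting this equal to 50 gives Q = 21.4 and P = 103.5.
CS = ½·(157 − 103.5)·21.4 = 572.45; PS = (103.5 − 50)·21.4 = 1144.9; TS = 1717.35.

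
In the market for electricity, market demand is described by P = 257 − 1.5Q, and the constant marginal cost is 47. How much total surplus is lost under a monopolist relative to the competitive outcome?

Competitive firms price at marginal cost: P = 47, giving Q = 140.
Monopoly sets MR = MC: 257 − 3Q = 47 ⇒ Q = 70, P = 257 − 1.5·70 = 152.
DWL is the triangle between Q = 70 and Q = 140: ½·(140 − 70)·(152 − 47) = 3675.

DWL = 3675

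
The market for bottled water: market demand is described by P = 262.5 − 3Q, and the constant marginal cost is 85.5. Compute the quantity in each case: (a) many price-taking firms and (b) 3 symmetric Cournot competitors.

Perfect competition: P = MC = 85.5, so 262.5 − 3Q = 85.5 and Q = 59.
In a 3-firm Cournot equilibrium, symmetry and the first-order condition give q = (262.5 − 85.5)/(12) = 14.75. So Q = 44.25 and P = 129.75.

Competition: Q = 59; Cournot: Q = 44.25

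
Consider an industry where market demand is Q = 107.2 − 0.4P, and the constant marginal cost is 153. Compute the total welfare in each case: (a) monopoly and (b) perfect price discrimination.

Monopoly: TS = 1983.75; Perfect PD: TS = 2645

Inverting demand: P = 268 − 2.5Q.
A monopolist chooses Q where MR = MC. MR = 268 − 5Q; setting this equal to 153 gives Q = 23 and P = 210.5.
CS = ½·(268 − 210.5)·23 = 661.25; PS = (210.5 − 153)·23 = 1322.5; TS = 1983.75.
A perfectly discriminating monopolist sells every unit with P(Q) ≥ MC(Q), so output equals the competitive quantity Q = 46. Each buyer pays their reservation price, so CS = 0 and the firm captures all surplus.
TS = 2645 (equal to competitive TS).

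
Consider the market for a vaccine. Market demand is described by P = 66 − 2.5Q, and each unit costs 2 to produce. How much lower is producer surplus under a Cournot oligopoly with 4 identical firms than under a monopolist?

A monopolist chooses Q where MR = MC. MR = 66 − 5Q; setting this equal to 2 gives Q = 12.8 and P = 34.
PS = (34 − 2)·12.8 = 409.6.
Cournot with 4 identical firms: the symmetric best-response condition is 66 − 12.5q = 2. Each firm produces q = 5.12, total output Q = 20.48, price P = 14.8.
PS = (14.8 − 2)·20.48 = 262.144.
Change in producer surplus: 262.144 − 409.6 = −147.456.

PS falls by 147.456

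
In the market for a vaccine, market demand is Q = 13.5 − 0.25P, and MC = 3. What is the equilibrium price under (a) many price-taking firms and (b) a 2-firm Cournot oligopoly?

Competition: P = 3; Cournot: P = 20

Inverting demand: P = 54 − 4Q.
Perfect competition: P = MC = 3, so 54 − 4Q = 3 and Q = 12.75.
Cournot with 2 identical firms: the symmetric best-response condition is 54 − 12q = 3. Each firm produces q = 4.25, total output Q = 8.5, price P = 20.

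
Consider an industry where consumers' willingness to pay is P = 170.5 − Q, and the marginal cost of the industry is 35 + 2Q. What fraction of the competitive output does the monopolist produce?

Q_m/Q_c = 0.75

Monopoly sets MR = MC: 170.5 − 2Q = 35 + 2Q ⇒ Q = 33.875, P = 170.5 − 33.875 = 136.625.
Under competition P = MC: 170.5 − Q = 35 + 2Q ⇒ Q = 271/6, P = 376/3.
Ratio Q_m/Q_c = 33.875/(271/6) = 0.75.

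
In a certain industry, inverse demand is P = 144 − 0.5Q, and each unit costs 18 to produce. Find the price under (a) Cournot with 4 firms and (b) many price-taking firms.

With 4 symmetric Cournot firms, each firm's FOC gives 144 − 2.5q = 18, so q = 50.4, Q = 4·50.4 = 201.6, and P = 43.2.
Under competition P = MC = 18, so Q = (144 − 18)/0.5 = 252.

Cournot: P = 43.2; Competition: P = 18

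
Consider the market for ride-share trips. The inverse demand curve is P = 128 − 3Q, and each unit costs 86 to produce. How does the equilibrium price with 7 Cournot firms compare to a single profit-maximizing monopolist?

Cournot with 7 identical firms: the symmetric best-response condition is 128 − 24q = 86. Each firm produces q = 1.75, total output Q = 12.25, price P = 91.25.
Monopoly sets MR = MC: 128 − 6Q = 86 ⇒ Q = 7, P = 128 − 3·7 = 107.

Cournot: P = 91.25; Monopoly: P = 107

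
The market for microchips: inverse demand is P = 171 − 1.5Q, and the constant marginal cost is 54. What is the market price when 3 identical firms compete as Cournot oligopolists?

Cournot with 3 identical firms: the symmetric best-response condition is 171 − 6q = 54. Each firm produces q = 19.5, total output Q = 58.5, price P = 83.25.

P = 83.25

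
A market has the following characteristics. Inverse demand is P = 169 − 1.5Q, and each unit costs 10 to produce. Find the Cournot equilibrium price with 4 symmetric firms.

With 4 symmetric Cournot firms, each firm's FOC gives 169 − 7.5q = 10, so q = 21.2, Q = 4·21.2 = 84.8, and P = 41.8.

P = 41.8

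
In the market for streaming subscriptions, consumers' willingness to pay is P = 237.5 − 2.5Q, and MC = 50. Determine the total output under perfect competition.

Perfect competition: P = MC = 50, so 237.5 − 2.5Q = 50 and Q = 75.

Q = 75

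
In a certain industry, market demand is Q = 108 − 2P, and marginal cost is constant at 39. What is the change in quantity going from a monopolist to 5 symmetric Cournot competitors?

Q rises by 10

Inverting demand: P = 54 − 0.5Q.
The monopolist equates marginal revenue to marginal cost: 54 − Q = 39, so Q = 15. From demand, P = 46.5.
Cournot with 5 identical firms: the symmetric best-response condition is 54 − 3q = 39. Each firm produces q = 5, total output Q = 25, price P = 41.5.
Change in quantity: 25 − 15 = 10.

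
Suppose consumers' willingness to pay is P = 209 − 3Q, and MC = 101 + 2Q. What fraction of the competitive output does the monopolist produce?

A monopolist chooses Q where MR = MC. MR = 209 − 6Q; setting this equal to 101 + 2Q gives Q = 13.5 and P = 168.5.
Competitive equilibrium sets price equal to marginal cost: 209 − 3Q = 101 + 2Q, so Q = 21.6 and P = 144.2.
Ratio Q_m/Q_c = 13.5/21.6 = 0.625.

Q_m/Q_c = 0.625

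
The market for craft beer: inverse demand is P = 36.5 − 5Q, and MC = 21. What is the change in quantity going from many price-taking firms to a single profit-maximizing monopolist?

Perfect competition: P = MC = 21, so 36.5 − 5Q = 21 and Q = 3.1.
The monopolist equates marginal revenue to marginal cost: 36.5 − 10Q = 21, so Q = 1.55. From demand, P = 28.75.
Change in quantity: 1.55 − 3.1 = −1.55.

Q falls by 1.55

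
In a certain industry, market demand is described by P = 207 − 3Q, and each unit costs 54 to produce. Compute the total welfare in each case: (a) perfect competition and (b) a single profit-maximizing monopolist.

Competitive firms price at marginal cost: P = 54, giving Q = 51.
CS = ½·(207 − 54)·51 = 3901.5; PS = (54 − 54)·51 = 0; TS = 3901.5.
A monopolist chooses Q where MR = MC. MR = 207 − 6Q; setting this equal to 54 gives Q = 25.5 and P = 130.5.
CS = ½·(207 − 130.5)·25.5 = 975.375; PS = (130.5 − 54)·25.5 = 1950.75; TS = 2926.125.

Competition: TS = 3901.5; Monopoly: TS = 2926.125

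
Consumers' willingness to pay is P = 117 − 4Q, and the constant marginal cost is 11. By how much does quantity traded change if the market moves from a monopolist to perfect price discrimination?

Q rises by 13.25

Monopoly sets MR = MC: 117 − 8Q = 11 ⇒ Q = 13.25, P = 117 − 4·13.25 = 64.
With perfect price discrimination, output is the efficient level Q = 26.5 (where demand meets MC), but every buyer pays their willingness to pay: CS = 0 and PS = total surplus.
Change in quantity traded: 26.5 − 13.25 = 13.25.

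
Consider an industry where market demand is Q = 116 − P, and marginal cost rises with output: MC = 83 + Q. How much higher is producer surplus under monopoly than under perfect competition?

Inverting demand: P = 116 − Q.
Under competition P = MC: 116 − Q = 83 + Q ⇒ Q = 16.5, P = 99.5.
PS = P·Q − VC(Q) = 99.5·16.5 − (83·16.5 + ½·1·16.5²) = 136.125.
The monopolist equates marginal revenue to marginal cost: 116 − 2Q = 83 + Q, so Q = 11. From demand, P = 105.
PS = P·Q − VC(Q) = 105·11 − (83·11 + ½·1·11²) = 181.5.
Change in producer surplus: 181.5 − 136.125 = 45.375.

Producer surplus rises by 45.375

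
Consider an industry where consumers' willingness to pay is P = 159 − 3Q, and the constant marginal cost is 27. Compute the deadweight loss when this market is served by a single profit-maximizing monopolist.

DWL = 726

Under competition P = MC = 27, so Q = (159 − 27)/3 = 44.
The monopolist equates marginal revenue to marginal cost: 159 − 6Q = 27, so Q = 22. From demand, P = 93.
DWL is the triangle between Q = 22 and Q = 44: ½·(44 − 22)·(93 − 27) = 726.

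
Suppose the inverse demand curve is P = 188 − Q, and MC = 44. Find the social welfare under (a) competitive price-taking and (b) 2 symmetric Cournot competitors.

Competitive firms price at marginal cost: P = 44, giving Q = 144.
CS = ½·(188 − 44)·144 = 10368; PS = (44 − 44)·144 = 0; TS = 10368.
In a 2-firm Cournot equilibrium, symmetry and the first-order condition give q = (188 − 44)/(3) = 48. So Q = 96 and P = 92.
CS = ½·(188 − 92)·96 = 4608; PS = (92 − 44)·96 = 4608; TS = 9216.

Competition: TS = 10368; Cournot: TS = 9216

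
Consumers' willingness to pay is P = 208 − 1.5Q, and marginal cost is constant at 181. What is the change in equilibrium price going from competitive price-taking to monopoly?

P rises by 13.5

Competitive firms price at marginal cost: P = 181, giving Q = 18.
Monopoly sets MR = MC: 208 − 3Q = 181 ⇒ Q = 9, P = 208 − 1.5·9 = 194.5.
Change in equilibrium price: 194.5 − 181 = 13.5.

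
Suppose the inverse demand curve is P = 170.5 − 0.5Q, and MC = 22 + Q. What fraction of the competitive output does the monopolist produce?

Q_m/Q_c = 0.75

A monopolist chooses Q where MR = MC. MR = 170.5 − Q; setting this equal to 22 + Q gives Q = 74.25 and P = 133.375.
Under competition P = MC: 170.5 − 0.5Q = 22 + Q ⇒ Q = 99, P = 121.
Ratio Q_m/Q_c = 74.25/99 = 0.75.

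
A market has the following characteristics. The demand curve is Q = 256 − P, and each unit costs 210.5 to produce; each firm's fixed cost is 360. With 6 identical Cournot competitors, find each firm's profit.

Inverting demand: P = 256 − Q.
Cournot with 6 identical firms: the symmetric best-response condition is 256 − 7q = 210.5. Each firm produces q = 6.5, total output Q = 39, price P = 217.
Each firm's profit = (217 − 210.5)·6.5 − 360 = −317.75.

π_i = −317.75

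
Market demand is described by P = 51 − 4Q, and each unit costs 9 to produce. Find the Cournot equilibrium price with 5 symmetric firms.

In a 5-firm Cournot equilibrium, symmetry and the first-order condition give q = (51 − 9)/(24) = 1.75. So Q = 8.75 and P = 16.

P = 16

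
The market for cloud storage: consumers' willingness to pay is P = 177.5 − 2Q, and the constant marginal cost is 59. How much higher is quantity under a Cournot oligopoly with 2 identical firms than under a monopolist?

A monopolist chooses Q where MR = MC. MR = 177.5 − 4Q; setting this equal to 59 gives Q = 29.625 and P = 118.25.
In a 2-firm Cournot equilibrium, symmetry and the first-order condition give q = (177.5 − 59)/(6) = 19.75. So Q = 39.5 and P = 98.5.
Change in quantity: 39.5 − 29.625 = 9.875.

Q rises by 9.875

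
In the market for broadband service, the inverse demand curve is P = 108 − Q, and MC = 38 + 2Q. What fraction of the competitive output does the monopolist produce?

Monopoly sets MR = MC: 108 − 2Q = 38 + 2Q ⇒ Q = 17.5, P = 108 − 17.5 = 90.5.
Competitive equilibrium sets price equal to marginal cost: 108 − Q = 38 + 2Q, so Q = 70/3 and P = 254/3.
Ratio Q_m/Q_c = 17.5/(70/3) = 0.75.

Q_m/Q_c = 0.75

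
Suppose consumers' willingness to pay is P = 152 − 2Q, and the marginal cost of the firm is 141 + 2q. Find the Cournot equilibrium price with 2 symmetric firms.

With 2 symmetric Cournot firms, each firm's FOC gives 152 − 6q = 141 + 2q, so q = 1.375, Q = 2·1.375 = 2.75, and P = 146.5.

P = 146.5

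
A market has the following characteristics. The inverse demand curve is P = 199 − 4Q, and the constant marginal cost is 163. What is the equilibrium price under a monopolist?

P = 181

The monopolist equates marginal revenue to marginal cost: 199 − 8Q = 163, so Q = 4.5. From demand, P = 181.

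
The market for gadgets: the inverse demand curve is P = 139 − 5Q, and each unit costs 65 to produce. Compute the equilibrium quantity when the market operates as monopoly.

Q = 7.4

Monopoly sets MR = MC: 139 − 10Q = 65 ⇒ Q = 7.4, P = 139 − 5·7.4 = 102.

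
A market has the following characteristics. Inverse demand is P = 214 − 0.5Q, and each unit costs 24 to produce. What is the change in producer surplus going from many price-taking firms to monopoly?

PS rises by 18050

Perfect competition: P = MC = 24, so 214 − 0.5Q = 24 and Q = 380.
PS = (24 − 24)·380 = 0.
Monopoly sets MR = MC: 214 − Q = 24 ⇒ Q = 190, P = 214 − 0.5·190 = 119.
PS = (119 − 24)·190 = 18050.
Change in producer surplus: 18050 − 0 = 18050.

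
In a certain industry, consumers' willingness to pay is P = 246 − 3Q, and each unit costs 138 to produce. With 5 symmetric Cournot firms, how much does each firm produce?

Cournot with 5 identical firms: the symmetric best-response condition is 246 − 18q = 138. Each firm produces q = 6, total output Q = 30, price P = 156.

q_i = 6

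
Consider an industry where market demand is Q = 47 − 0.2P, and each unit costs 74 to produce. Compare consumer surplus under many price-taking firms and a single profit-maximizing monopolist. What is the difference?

CS falls by 1944.075

Inverting demand: P = 235 − 5Q.
Competitive firms price at marginal cost: P = 74, giving Q = 32.2.
CS = ½·(235 − 74)·32.2 = 2592.1.
The monopolist equates marginal revenue to marginal cost: 235 − 10Q = 74, so Q = 16.1. From demand, P = 154.5.
CS = ½·(235 − 154.5)·16.1 = 648.025.
Change in consumer surplus: 648.025 − 2592.1 = −1944.075.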